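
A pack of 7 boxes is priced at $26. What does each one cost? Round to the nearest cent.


Total cost: $26
Number of items: 7
Unit price: $26 / 7 = $3.7142... ≈ $3.71

$3.71


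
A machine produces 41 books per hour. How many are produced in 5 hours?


Production rate: 41 books per hour
Time: 5 hours
Total: 41 x 5 = 205 books

205 books


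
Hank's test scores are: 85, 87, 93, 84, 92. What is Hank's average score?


Add the scores:
85 + 87 + 93 + 84 + 92 = 441
Divide by the number of tests:
441 / 5 = 88.2

88.2


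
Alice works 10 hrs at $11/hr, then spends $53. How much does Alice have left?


Calculate earnings:
10 x $11 = $110
Subtract spending:
$110 - $53 = $57

$57


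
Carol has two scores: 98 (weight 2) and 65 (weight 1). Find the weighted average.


Weighted sum:
2 x 98 + 1 x 65 = 261
Total weight:
2 + 1 = 3
Weighted average:
261 / 3 = 87

87


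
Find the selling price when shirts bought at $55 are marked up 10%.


Calculate the markup amount:
10% of $55 = $5.50
Add to cost:
$55 + $5.50 = $60.50

$60.50


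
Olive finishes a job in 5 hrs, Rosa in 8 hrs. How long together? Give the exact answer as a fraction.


Olive's rate: 1/5 of the job per hour
Rosa's rate: 1/8 of the job per hour
Combined rate: 1/5 + 1/8 = 13/40 per hour
Time = 1 / (13/40) = 40/13 hours (≈ 3.08 hours)

40/13 hours


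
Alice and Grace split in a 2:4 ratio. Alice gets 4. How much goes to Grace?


Find the multiplier:
4 / 2 = 2
Apply to Grace's share:
4 x 2 = 8

8


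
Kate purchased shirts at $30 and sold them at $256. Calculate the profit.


Selling price = $256
Cost price = $30
Profit = selling price - cost price:
Profit = $256 - $30 = $226

$226


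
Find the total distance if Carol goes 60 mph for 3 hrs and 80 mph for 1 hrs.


Leg 1 distance:
60 x 3 = 180 miles
Leg 2 distance:
80 x 1 = 80 miles
Total distance:
180 + 80 = 260 miles

260 miles


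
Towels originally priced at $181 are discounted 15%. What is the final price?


Calculate the discount amount:
15% of $181 = $27.15
Subtract from original:
$181 - $27.15 = $153.85

$153.85


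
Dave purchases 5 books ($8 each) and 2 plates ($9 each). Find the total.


Cost of books:
5 x $8 = $40
Cost of plates:
2 x $9 = $18
Add both:
$40 + $18 = $58

$58


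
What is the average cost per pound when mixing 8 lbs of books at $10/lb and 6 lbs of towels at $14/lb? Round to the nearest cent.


Cost of books:
8 x $10 = $80
Cost of towels:
6 x $14 = $84
Total cost: $80 + $84 = $164
Total weight: 14 lbs
Average: $164 / 14 = $11.7142... ≈ $11.71/lb

$11.71/lb


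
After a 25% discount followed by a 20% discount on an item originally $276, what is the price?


First discount:
25% of $276 = $69
Price after first discount:
$276 - $69 = $207
Second discount:
20% of $207 = $41.40
Final price:
$207 - $41.40 = $165.60

$165.60


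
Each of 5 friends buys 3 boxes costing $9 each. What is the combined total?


Cost per person:
3 x $9 = $27
Group total:
5 x $27 = $135

$135


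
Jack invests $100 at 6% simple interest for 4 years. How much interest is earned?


Use the formula I = P x R x T / 100
P x R x T = 100 x 6 x 4 = 2400
I = 2400 / 100 = $24

$24


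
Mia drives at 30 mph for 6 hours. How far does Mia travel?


Use the formula: distance = speed x time
Speed = 30 mph, Time = 6 hours
30 x 6 = 180 miles

180 miles


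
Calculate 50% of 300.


Convert percentage to decimal:
50% = 0.5
Multiply:
300 x 0.5 = 150

150


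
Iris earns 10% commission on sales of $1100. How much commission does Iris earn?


Convert rate to decimal:
10% = 0.1
Multiply by sales:
$1100 x 0.1 = $110

$110


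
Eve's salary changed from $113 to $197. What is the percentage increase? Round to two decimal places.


Find the absolute change:
|197 - 113| = 84
Divide by original and multiply by 100:
84 / 113 x 100 = 74.3362...% ≈ 74.34%

74.34%


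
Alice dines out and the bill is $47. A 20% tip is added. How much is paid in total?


Calculate the tip:
20% of $47 = $9.40
Add tip to meal cost:
$47 + $9.40 = $56.40

$56.40


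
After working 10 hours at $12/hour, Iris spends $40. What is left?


Calculate earnings:
10 x $12 = $120
Subtract spending:
$120 - $40 = $80

$80


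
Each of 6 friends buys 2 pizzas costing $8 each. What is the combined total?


Cost per person:
2 x $8 = $16
Group total:
6 x $16 = $96

$96


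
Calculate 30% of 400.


Convert percentage to decimal:
30% = 0.3
Multiply:
400 x 0.3 = 120

120


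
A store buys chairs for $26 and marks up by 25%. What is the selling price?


Calculate the markup amount:
25% of $26 = $6.50
Add to cost:
$26 + $6.50 = $32.50

$32.50


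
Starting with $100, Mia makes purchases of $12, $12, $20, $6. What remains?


Add up expenses:
$12 + $12 + $20 + $6 = $50
Subtract from budget:
$100 - $50 = $50

$50


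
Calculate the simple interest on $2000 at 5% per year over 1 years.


Use the formula I = P x R x T / 100
P x R x T = 2000 x 5 x 1 = 10000
I = 10000 / 100 = $100

$100


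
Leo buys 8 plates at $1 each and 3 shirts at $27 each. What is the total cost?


Cost of plates:
8 x $1 = $8
Cost of shirts:
3 x $27 = $81
Add both:
$8 + $81 = $89

$89


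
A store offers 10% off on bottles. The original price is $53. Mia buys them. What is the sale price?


Calculate the discount amount:
10% of $53 = $5.30
Subtract from original:
$53 - $5.30 = $47.70

$47.70


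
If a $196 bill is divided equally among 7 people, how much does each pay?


Total bill: $196
Number of people: 7
Each pays: $196 / 7 = $28

$28


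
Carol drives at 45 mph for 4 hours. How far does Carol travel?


Use the formula: distance = speed x time
Speed = 45 mph, Time = 4 hours
45 x 4 = 180 miles

180 miles


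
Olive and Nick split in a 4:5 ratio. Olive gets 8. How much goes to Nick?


Find the multiplier:
8 / 4 = 2
Apply to Nick's share:
5 x 2 = 10

10


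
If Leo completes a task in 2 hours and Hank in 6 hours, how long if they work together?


Leo's rate: 1/2 of the job per hour
Hank's rate: 1/6 of the job per hour
Combined rate: 1/2 + 1/6 = 2/3 per hour
Time = 1 / (2/3) = 3/2 = 1.5 hours

1.5 hours


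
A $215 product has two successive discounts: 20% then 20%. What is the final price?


First discount:
20% of $215 = $43
Price after first discount:
$215 - $43 = $172
Second discount:
20% of $172 = $34.40
Final price:
$172 - $34.40 = $137.60

$137.60


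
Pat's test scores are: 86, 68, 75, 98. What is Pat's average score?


Add the scores:
86 + 68 + 75 + 98 = 327
Divide by the number of tests:
327 / 4 = 81.75

81.75


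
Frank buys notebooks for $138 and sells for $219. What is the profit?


Selling price = $219
Cost price = $138
Profit = selling price - cost price:
Profit = $219 - $138 = $81

$81


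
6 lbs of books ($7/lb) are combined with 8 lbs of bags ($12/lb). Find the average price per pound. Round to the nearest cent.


Cost of books:
6 x $7 = $42
Cost of bags:
8 x $12 = $96
Total cost: $42 + $96 = $138
Total weight: 14 lbs
Average: $138 / 14 = $9.8571... ≈ $9.86/lb

$9.86/lb


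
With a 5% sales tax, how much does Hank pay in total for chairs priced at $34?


Calculate the tax:
5% of $34 = $1.70
Add tax to price:
$34 + $1.70 = $35.70

$35.70


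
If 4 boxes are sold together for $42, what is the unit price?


Total cost: $42
Number of items: 4
Unit price: $42 / 4 = $10.50

$10.50


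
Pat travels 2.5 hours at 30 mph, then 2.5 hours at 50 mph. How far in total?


Leg 1 distance:
30 x 2.5 = 75 miles
Leg 2 distance:
50 x 2.5 = 125 miles
Total distance:
75 + 125 = 200 miles

200 miles


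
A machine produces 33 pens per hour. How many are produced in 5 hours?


Production rate: 33 pens per hour
Time: 5 hours
Total: 33 x 5 = 165 pens

165 pens


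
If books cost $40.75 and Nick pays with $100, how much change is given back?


Start with the amount paid:
$100
Subtract the price:
$100 - $40.75 = $59.25

$59.25


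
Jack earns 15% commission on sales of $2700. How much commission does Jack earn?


Convert rate to decimal:
15% = 0.15
Multiply by sales:
$2700 x 0.15 = $405

$405


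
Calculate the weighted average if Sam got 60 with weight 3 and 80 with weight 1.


Weighted sum:
3 x 60 + 1 x 80 = 260
Total weight:
3 + 1 = 4
Weighted average:
260 / 4 = 65

65


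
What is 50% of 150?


Convert percentage to decimal:
50% = 0.5
Multiply:
150 x 0.5 = 75

75


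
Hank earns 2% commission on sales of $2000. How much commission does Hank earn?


Convert rate to decimal:
2% = 0.02
Multiply by sales:
$2000 x 0.02 = $40

$40


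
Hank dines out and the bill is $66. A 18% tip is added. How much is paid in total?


Calculate the tip:
18% of $66 = $11.88
Add tip to meal cost:
$66 + $11.88 = $77.88

$77.88


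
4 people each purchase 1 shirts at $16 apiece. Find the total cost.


Cost per person:
1 x $16 = $16
Group total:
4 x $16 = $64

$64


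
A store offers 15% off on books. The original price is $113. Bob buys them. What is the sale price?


Calculate the discount amount:
15% of $113 = $16.95
Subtract from original:
$113 - $16.95 = $96.05

$96.05


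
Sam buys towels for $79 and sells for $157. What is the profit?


Selling price = $157
Cost price = $79
Profit = selling price - cost price:
Profit = $157 - $79 = $78

$78


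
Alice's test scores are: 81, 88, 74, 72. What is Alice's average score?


Add the scores:
81 + 88 + 74 + 72 = 315
Divide by the number of tests:
315 / 4 = 78.75

78.75


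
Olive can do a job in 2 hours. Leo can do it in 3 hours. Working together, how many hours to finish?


Olive's rate: 1/2 of the job per hour
Leo's rate: 1/3 of the job per hour
Combined rate: 1/2 + 1/3 = 5/6 per hour
Time = 1 / (5/6) = 6/5 = 1.2 hours

1.2 hours


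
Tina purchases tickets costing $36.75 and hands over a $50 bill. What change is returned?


Start with the amount paid:
$50
Subtract the price:
$50 - $36.75 = $13.25

$13.25


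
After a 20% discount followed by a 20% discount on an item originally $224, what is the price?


First discount:
20% of $224 = $44.80
Price after first discount:
$224 - $44.80 = $179.20
Second discount:
20% of $179.20 = $35.84
Final price:
$179.20 - $35.84 = $143.36

$143.36


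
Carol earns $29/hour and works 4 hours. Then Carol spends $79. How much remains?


Calculate earnings:
4 x $29 = $116
Subtract spending:
$116 - $79 = $37

$37


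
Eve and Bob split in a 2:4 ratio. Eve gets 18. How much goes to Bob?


Find the multiplier:
18 / 2 = 9
Apply to Bob's share:
4 x 9 = 36

36


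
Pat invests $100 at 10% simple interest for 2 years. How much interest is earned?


Use the formula I = P x R x T / 100
P x R x T = 100 x 10 x 2 = 2000
I = 2000 / 100 = $20

$20


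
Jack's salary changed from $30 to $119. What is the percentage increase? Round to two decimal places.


Find the absolute change:
|119 - 30| = 89
Divide by original and multiply by 100:
89 / 30 x 100 = 296.6666...% ≈ 296.67%

296.67%


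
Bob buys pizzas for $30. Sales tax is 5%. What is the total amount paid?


Calculate the tax:
5% of $30 = $1.50
Add tax to price:
$30 + $1.50 = $31.50

$31.50


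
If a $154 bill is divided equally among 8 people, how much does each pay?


Total bill: $154
Number of people: 8
Each pays: $154 / 8 = $19.25

$19.25


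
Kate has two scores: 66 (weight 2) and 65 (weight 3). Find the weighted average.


Weighted sum:
2 x 66 + 3 x 65 = 327
Total weight:
2 + 3 = 5
Weighted average:
327 / 5 = 65.4

65.4


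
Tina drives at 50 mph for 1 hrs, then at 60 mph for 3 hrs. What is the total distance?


Leg 1 distance:
50 x 1 = 50 miles
Leg 2 distance:
60 x 3 = 180 miles
Total distance:
50 + 180 = 230 miles

230 miles


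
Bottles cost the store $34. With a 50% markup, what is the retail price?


Calculate the markup amount:
50% of $34 = $17
Add to cost:
$34 + $17 = $51

$51


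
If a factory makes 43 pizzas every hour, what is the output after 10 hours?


Production rate: 43 pizzas per hour
Time: 10 hours
Total: 43 x 10 = 430 pizzas

430 pizzas


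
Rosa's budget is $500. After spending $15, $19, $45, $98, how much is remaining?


Add up expenses:
$15 + $19 + $45 + $98 = $177
Subtract from budget:
$500 - $177 = $323

$323


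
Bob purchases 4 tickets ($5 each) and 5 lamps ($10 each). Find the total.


Cost of tickets:
4 x $5 = $20
Cost of lamps:
5 x $10 = $50
Add both:
$20 + $50 = $70

$70


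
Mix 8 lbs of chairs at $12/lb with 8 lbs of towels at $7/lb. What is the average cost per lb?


Cost of chairs:
8 x $12 = $96
Cost of towels:
8 x $7 = $56
Total cost: $96 + $56 = $152
Total weight: 16 lbs
Average: $152 / 16 = $9.50/lb

$9.50/lb


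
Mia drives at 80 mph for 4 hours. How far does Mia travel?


Use the formula: distance = speed x time
Speed = 80 mph, Time = 4 hours
80 x 4 = 320 miles

320 miles


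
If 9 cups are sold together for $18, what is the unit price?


Total cost: $18
Number of items: 9
Unit price: $18 / 9 = $2

$2


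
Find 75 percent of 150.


Convert percentage to decimal:
75% = 0.75
Multiply:
150 x 0.75 = 112.5

112.5


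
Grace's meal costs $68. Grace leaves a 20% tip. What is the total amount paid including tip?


Calculate the tip:
20% of $68 = $13.60
Add tip to meal cost:
$68 + $13.60 = $81.60

$81.60


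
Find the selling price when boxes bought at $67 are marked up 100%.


Calculate the markup amount:
100% of $67 = $67
Add to cost:
$67 + $67 = $134

$134


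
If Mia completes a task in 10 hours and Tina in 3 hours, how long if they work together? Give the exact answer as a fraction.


Mia's rate: 1/10 of the job per hour
Tina's rate: 1/3 of the job per hour
Combined rate: 1/10 + 1/3 = 13/30 per hour
Time = 1 / (13/30) = 30/13 hours (≈ 2.31 hours)

30/13 hours


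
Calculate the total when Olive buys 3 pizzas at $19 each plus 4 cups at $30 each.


Cost of pizzas:
3 x $19 = $57
Cost of cups:
4 x $30 = $120
Add both:
$57 + $120 = $177

$177


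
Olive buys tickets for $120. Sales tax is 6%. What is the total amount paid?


Calculate the tax:
6% of $120 = $7.20
Add tax to price:
$120 + $7.20 = $127.20

$127.20


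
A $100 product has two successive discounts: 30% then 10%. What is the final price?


First discount:
30% of $100 = $30
Price after first discount:
$100 - $30 = $70
Second discount:
10% of $70 = $7
Final price:
$70 - $7 = $63

$63


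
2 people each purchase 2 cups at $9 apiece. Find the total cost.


Cost per person:
2 x $9 = $18
Group total:
2 x $18 = $36

$36


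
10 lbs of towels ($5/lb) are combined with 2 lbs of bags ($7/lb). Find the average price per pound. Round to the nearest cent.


Cost of towels:
10 x $5 = $50
Cost of bags:
2 x $7 = $14
Total cost: $50 + $14 = $64
Total weight: 12 lbs
Average: $64 / 12 = $5.3333... ≈ $5.33/lb

$5.33/lb


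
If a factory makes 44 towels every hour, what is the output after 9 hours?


Production rate: 44 towels per hour
Time: 9 hours
Total: 44 x 9 = 396 towels

396 towels


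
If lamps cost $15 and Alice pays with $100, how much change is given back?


Start with the amount paid:
$100
Subtract the price:
$100 - $15 = $85

$85


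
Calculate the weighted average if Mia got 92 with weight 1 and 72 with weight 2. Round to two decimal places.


Weighted sum:
1 x 92 + 2 x 72 = 236
Total weight:
1 + 2 = 3
Weighted average:
236 / 3 = 78.6666... ≈ 78.67

78.67


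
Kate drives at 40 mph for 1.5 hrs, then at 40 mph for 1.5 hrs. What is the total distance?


Leg 1 distance:
40 x 1.5 = 60 miles
Leg 2 distance:
40 x 1.5 = 60 miles
Total distance:
60 + 60 = 120 miles

120 miles


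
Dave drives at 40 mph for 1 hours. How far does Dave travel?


Use the formula: distance = speed x time
Speed = 40 mph, Time = 1 hours
40 x 1 = 40 miles

40 miles


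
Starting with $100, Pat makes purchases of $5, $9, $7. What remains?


Add up expenses:
$5 + $9 + $7 = $21
Subtract from budget:
$100 - $21 = $79

$79


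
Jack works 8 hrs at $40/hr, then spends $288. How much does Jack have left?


Calculate earnings:
8 x $40 = $320
Subtract spending:
$320 - $288 = $32

$32


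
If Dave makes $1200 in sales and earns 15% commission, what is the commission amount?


Convert rate to decimal:
15% = 0.15
Multiply by sales:
$1200 x 0.15 = $180

$180


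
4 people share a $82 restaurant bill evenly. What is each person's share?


Total bill: $82
Number of people: 4
Each pays: $82 / 4 = $20.50

$20.50


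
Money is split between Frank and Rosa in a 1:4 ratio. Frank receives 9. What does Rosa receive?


Find the multiplier:
9 / 1 = 9
Apply to Rosa's share:
4 x 9 = 36

36


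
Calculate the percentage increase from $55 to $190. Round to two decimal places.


Find the absolute change:
|190 - 55| = 135
Divide by original and multiply by 100:
135 / 55 x 100 = 245.4545...% ≈ 245.45%

245.45%


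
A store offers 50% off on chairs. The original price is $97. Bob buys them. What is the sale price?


Calculate the discount amount:
50% of $97 = $48.50
Subtract from original:
$97 - $48.50 = $48.50

$48.50


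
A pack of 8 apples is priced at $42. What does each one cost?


Total cost: $42
Number of items: 8
Unit price: $42 / 8 = $5.25

$5.25


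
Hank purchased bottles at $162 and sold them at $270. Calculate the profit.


Selling price = $270
Cost price = $162
Profit = selling price - cost price:
Profit = $270 - $162 = $108

$108


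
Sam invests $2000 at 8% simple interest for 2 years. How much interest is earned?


Use the formula I = P x R x T / 100
P x R x T = 2000 x 8 x 2 = 32000
I = 32000 / 100 = $320

$320


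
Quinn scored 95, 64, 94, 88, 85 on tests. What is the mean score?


Add the scores:
95 + 64 + 94 + 88 + 85 = 426
Divide by the number of tests:
426 / 5 = 85.2

85.2


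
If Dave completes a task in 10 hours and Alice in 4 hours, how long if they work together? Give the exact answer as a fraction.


Dave's rate: 1/10 of the job per hour
Alice's rate: 1/4 of the job per hour
Combined rate: 1/10 + 1/4 = 7/20 per hour
Time = 1 / (7/20) = 20/7 hours (≈ 2.86 hours)

20/7 hours


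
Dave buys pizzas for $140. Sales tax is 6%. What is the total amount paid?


Calculate the tax:
6% of $140 = $8.40
Add tax to price:
$140 + $8.40 = $148.40

$148.40


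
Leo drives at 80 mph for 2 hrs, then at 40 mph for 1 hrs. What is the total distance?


Leg 1 distance:
80 x 2 = 160 miles
Leg 2 distance:
40 x 1 = 40 miles
Total distance:
160 + 40 = 200 miles

200 miles


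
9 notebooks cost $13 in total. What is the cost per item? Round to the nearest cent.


Total cost: $13
Number of items: 9
Unit price: $13 / 9 = $1.4444... ≈ $1.44

$1.44


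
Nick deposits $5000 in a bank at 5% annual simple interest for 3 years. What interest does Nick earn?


Use the formula I = P x R x T / 100
P x R x T = 5000 x 5 x 3 = 75000
I = 75000 / 100 = $750

$750


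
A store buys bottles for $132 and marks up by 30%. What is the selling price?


Calculate the markup amount:
30% of $132 = $39.60
Add to cost:
$132 + $39.60 = $171.60

$171.60


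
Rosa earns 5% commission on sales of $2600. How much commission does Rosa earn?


Convert rate to decimal:
5% = 0.05
Multiply by sales:
$2600 x 0.05 = $130

$130


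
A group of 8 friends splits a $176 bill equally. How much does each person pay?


Total bill: $176
Number of people: 8
Each pays: $176 / 8 = $22

$22


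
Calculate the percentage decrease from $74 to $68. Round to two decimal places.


Find the absolute change:
|68 - 74| = 6
Divide by original and multiply by 100:
6 / 74 x 100 = 8.1081...% ≈ 8.11%

8.11%


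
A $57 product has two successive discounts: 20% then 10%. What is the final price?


First discount:
20% of $57 = $11.40
Price after first discount:
$57 - $11.40 = $45.60
Second discount:
10% of $45.60 = $4.56
Final price:
$45.60 - $4.56 = $41.04

$41.04


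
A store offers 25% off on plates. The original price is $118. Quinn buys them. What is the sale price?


Calculate the discount amount:
25% of $118 = $29.50
Subtract from original:
$118 - $29.50 = $88.50

$88.50


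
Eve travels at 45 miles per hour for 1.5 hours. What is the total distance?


Use the formula: distance = speed x time
Speed = 45 mph, Time = 1.5 hours
45 x 1.5 = 67.5 miles

67.5 miles


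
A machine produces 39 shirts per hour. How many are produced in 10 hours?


Production rate: 39 shirts per hour
Time: 10 hours
Total: 39 x 10 = 390 shirts

390 shirts


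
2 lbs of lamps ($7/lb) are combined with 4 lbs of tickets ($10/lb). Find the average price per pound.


Cost of lamps:
2 x $7 = $14
Cost of tickets:
4 x $10 = $40
Total cost: $14 + $40 = $54
Total weight: 6 lbs
Average: $54 / 6 = $9/lb

$9/lb


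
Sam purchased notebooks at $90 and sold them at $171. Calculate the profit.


Selling price = $171
Cost price = $90
Profit = selling price - cost price:
Profit = $171 - $90 = $81

$81


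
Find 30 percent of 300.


Convert percentage to decimal:
30% = 0.3
Multiply:
300 x 0.3 = 90

90


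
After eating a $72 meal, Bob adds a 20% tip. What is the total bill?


Calculate the tip:
20% of $72 = $14.40
Add tip to meal cost:
$72 + $14.40 = $86.40

$86.40


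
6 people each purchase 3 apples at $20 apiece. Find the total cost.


Cost per person:
3 x $20 = $60
Group total:
6 x $60 = $360

$360


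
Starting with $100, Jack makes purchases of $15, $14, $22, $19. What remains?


Add up expenses:
$15 + $14 + $22 + $19 = $70
Subtract from budget:
$100 - $70 = $30

$30


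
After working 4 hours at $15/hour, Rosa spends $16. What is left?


Calculate earnings:
4 x $15 = $60
Subtract spending:
$60 - $16 = $44

$44


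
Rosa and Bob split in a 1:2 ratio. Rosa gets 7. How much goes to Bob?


Find the multiplier:
7 / 1 = 7
Apply to Bob's share:
2 x 7 = 14

14


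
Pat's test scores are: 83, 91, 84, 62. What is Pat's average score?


Add the scores:
83 + 91 + 84 + 62 = 320
Divide by the number of tests:
320 / 4 = 80

80


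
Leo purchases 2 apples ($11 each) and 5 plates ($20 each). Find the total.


Cost of apples:
2 x $11 = $22
Cost of plates:
5 x $20 = $100
Add both:
$22 + $100 = $122

$122


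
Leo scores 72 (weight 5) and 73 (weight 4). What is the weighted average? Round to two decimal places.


Weighted sum:
5 x 72 + 4 x 73 = 652
Total weight:
5 + 4 = 9
Weighted average:
652 / 9 = 72.4444... ≈ 72.44

72.44


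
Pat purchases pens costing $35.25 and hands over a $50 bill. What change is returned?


Start with the amount paid:
$50
Subtract the price:
$50 - $35.25 = $14.75

$14.75


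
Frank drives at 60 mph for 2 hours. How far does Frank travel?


Use the formula: distance = speed x time
Speed = 60 mph, Time = 2 hours
60 x 2 = 120 miles

120 miles


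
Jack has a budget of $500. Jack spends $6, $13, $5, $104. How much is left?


Add up expenses:
$6 + $13 + $5 + $104 = $128
Subtract from budget:
$500 - $128 = $372

$372


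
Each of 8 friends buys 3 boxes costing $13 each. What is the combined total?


Cost per person:
3 x $13 = $39
Group total:
8 x $39 = $312

$312


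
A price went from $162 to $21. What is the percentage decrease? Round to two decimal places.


Find the absolute change:
|21 - 162| = 141
Divide by original and multiply by 100:
141 / 162 x 100 = 87.0370...% ≈ 87.04%

87.04%


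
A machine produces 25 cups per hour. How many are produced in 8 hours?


Production rate: 25 cups per hour
Time: 8 hours
Total: 25 x 8 = 200 cups

200 cups


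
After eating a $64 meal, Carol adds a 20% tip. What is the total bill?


Calculate the tip:
20% of $64 = $12.80
Add tip to meal cost:
$64 + $12.80 = $76.80

$76.80


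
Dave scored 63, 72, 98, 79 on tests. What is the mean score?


Add the scores:
63 + 72 + 98 + 79 = 312
Divide by the number of tests:
312 / 4 = 78

78


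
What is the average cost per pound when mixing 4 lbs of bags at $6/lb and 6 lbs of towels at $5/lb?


Cost of bags:
4 x $6 = $24
Cost of towels:
6 x $5 = $30
Total cost: $24 + $30 = $54
Total weight: 10 lbs
Average: $54 / 10 = $5.40/lb

$5.40/lb


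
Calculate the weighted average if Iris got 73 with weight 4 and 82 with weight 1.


Weighted sum:
4 x 73 + 1 x 82 = 374
Total weight:
4 + 1 = 5
Weighted average:
374 / 5 = 74.8

74.8


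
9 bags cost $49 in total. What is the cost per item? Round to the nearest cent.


Total cost: $49
Number of items: 9
Unit price: $49 / 9 = $5.4444... ≈ $5.44

$5.44


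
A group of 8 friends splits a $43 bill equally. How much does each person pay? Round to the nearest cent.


Total bill: $43
Number of people: 8
Each pays: $43 / 8 = $5.375 ≈ $5.38

$5.38


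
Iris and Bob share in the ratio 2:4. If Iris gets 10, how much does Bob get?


Find the multiplier:
10 / 2 = 5
Apply to Bob's share:
4 x 5 = 20

20


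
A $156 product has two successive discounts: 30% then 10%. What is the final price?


First discount:
30% of $156 = $46.80
Price after first discount:
$156 - $46.80 = $109.20
Second discount:
10% of $109.20 = $10.92
Final price:
$109.20 - $10.92 = $98.28

$98.28


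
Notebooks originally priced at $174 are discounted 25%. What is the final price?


Calculate the discount amount:
25% of $174 = $43.50
Subtract from original:
$174 - $43.50 = $130.50

$130.50


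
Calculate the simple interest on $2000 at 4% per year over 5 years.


Use the formula I = P x R x T / 100
P x R x T = 2000 x 4 x 5 = 40000
I = 40000 / 100 = $400

$400


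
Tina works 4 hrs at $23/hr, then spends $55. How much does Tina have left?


Calculate earnings:
4 x $23 = $92
Subtract spending:
$92 - $55 = $37

$37


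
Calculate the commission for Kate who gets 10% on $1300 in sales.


Convert rate to decimal:
10% = 0.1
Multiply by sales:
$1300 x 0.1 = $130

$130


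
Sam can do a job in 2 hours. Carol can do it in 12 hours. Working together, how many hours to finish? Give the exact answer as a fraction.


Sam's rate: 1/2 of the job per hour
Carol's rate: 1/12 of the job per hour
Combined rate: 1/2 + 1/12 = 7/12 per hour
Time = 1 / (7/12) = 12/7 hours (≈ 1.71 hours)

12/7 hours


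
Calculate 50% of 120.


Convert percentage to decimal:
50% = 0.5
Multiply:
120 x 0.5 = 60

60


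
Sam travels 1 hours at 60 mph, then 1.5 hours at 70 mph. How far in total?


Leg 1 distance:
60 x 1 = 60 miles
Leg 2 distance:
70 x 1.5 = 105 miles
Total distance:
60 + 105 = 165 miles

165 miles


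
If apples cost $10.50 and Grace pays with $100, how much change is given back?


Start with the amount paid:
$100
Subtract the price:
$100 - $10.50 = $89.50

$89.50


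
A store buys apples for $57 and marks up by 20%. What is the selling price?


Calculate the markup amount:
20% of $57 = $11.40
Add to cost:
$57 + $11.40 = $68.40

$68.40


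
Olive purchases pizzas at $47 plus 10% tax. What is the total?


Calculate the tax:
10% of $47 = $4.70
Add tax to price:
$47 + $4.70 = $51.70

$51.70


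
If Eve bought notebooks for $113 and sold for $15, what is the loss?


Selling price = $15
Cost price = $113
Loss = cost price - selling price:
Loss = $113 - $15 = $98

$98


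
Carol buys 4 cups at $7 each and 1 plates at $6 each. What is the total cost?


Cost of cups:
4 x $7 = $28
Cost of plates:
1 x $6 = $6
Add both:
$28 + $6 = $34

$34


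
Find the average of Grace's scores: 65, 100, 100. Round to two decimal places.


Add the scores:
65 + 100 + 100 = 265
Divide by the number of tests:
265 / 3 = 88.3333... ≈ 88.33

88.33


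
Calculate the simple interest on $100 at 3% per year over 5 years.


Use the formula I = P x R x T / 100
P x R x T = 100 x 3 x 5 = 1500
I = 1500 / 100 = $15

$15


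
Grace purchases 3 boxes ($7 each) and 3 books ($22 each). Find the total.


Cost of boxes:
3 x $7 = $21
Cost of books:
3 x $22 = $66
Add both:
$21 + $66 = $87

$87


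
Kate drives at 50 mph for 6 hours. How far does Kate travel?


Use the formula: distance = speed x time
Speed = 50 mph, Time = 6 hours
50 x 6 = 300 miles

300 miles


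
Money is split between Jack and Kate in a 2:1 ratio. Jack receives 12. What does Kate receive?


Find the multiplier:
12 / 2 = 6
Apply to Kate's share:
1 x 6 = 6

6


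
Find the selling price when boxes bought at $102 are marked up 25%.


Calculate the markup amount:
25% of $102 = $25.50
Add to cost:
$102 + $25.50 = $127.50

$127.50


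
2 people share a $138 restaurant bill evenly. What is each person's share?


Total bill: $138
Number of people: 2
Each pays: $138 / 2 = $69

$69


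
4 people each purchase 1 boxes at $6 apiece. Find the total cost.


Cost per person:
1 x $6 = $6
Group total:
4 x $6 = $24

$24


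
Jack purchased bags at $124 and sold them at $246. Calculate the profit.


Selling price = $246
Cost price = $124
Profit = selling price - cost price:
Profit = $246 - $124 = $122

$122


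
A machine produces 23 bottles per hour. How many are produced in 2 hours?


Production rate: 23 bottles per hour
Time: 2 hours
Total: 23 x 2 = 46 bottles

46 bottles


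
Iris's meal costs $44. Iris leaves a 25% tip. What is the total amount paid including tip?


Calculate the tip:
25% of $44 = $11
Add tip to meal cost:
$44 + $11 = $55

$55


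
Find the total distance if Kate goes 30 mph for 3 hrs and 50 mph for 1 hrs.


Leg 1 distance:
30 x 3 = 90 miles
Leg 2 distance:
50 x 1 = 50 miles
Total distance:
90 + 50 = 140 miles

140 miles


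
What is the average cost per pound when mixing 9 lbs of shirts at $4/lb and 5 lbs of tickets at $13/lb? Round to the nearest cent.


Cost of shirts:
9 x $4 = $36
Cost of tickets:
5 x $13 = $65
Total cost: $36 + $65 = $101
Total weight: 14 lbs
Average: $101 / 14 = $7.2142... ≈ $7.21/lb

$7.21/lb


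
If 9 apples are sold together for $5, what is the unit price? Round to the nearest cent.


Total cost: $5
Number of items: 9
Unit price: $5 / 9 = $0.5555... ≈ $0.56

$0.56


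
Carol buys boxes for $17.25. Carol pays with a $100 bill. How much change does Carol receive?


Start with the amount paid:
$100
Subtract the price:
$100 - $17.25 = $82.75

$82.75


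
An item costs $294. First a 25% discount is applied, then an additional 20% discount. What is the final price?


First discount:
25% of $294 = $73.50
Price after first discount:
$294 - $73.50 = $220.50
Second discount:
20% of $220.50 = $44.10
Final price:
$220.50 - $44.10 = $176.40

$176.40


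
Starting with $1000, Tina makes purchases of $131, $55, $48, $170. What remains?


Add up expenses:
$131 + $55 + $48 + $170 = $404
Subtract from budget:
$1000 - $404 = $596

$596


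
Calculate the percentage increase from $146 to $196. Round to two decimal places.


Find the absolute change:
|196 - 146| = 50
Divide by original and multiply by 100:
50 / 146 x 100 = 34.2465...% ≈ 34.25%

34.25%


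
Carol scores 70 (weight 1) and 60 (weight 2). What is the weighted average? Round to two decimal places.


Weighted sum:
1 x 70 + 2 x 60 = 190
Total weight:
1 + 2 = 3
Weighted average:
190 / 3 = 63.3333... ≈ 63.33

63.33


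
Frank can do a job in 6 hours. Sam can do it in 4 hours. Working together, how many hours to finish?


Frank's rate: 1/6 of the job per hour
Sam's rate: 1/4 of the job per hour
Combined rate: 1/6 + 1/4 = 5/12 per hour
Time = 1 / (5/12) = 12/5 = 2.4 hours

2.4 hours


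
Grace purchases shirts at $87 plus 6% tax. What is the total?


Calculate the tax:
6% of $87 = $5.22
Add tax to price:
$87 + $5.22 = $92.22

$92.22


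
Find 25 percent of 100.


Convert percentage to decimal:
25% = 0.25
Multiply:
100 x 0.25 = 25

25


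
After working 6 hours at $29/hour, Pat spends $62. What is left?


Calculate earnings:
6 x $29 = $174
Subtract spending:
$174 - $62 = $112

$112


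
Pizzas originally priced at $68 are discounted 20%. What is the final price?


Calculate the discount amount:
20% of $68 = $13.60
Subtract from original:
$68 - $13.60 = $54.40

$54.40


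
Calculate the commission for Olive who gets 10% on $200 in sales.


Convert rate to decimal:
10% = 0.1
Multiply by sales:
$200 x 0.1 = $20

$20


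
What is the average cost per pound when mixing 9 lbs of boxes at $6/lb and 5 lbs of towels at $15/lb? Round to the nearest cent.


Cost of boxes:
9 x $6 = $54
Cost of towels:
5 x $15 = $75
Total cost: $54 + $75 = $129
Total weight: 14 lbs
Average: $129 / 14 = $9.2142... ≈ $9.21/lb

$9.21/lb


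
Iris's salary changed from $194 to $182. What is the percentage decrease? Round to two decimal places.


Find the absolute change:
|182 - 194| = 12
Divide by original and multiply by 100:
12 / 194 x 100 = 6.1855...% ≈ 6.19%

6.19%


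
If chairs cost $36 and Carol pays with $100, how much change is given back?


Start with the amount paid:
$100
Subtract the price:
$100 - $36 = $64

$64


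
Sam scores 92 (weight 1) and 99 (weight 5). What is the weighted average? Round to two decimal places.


Weighted sum:
1 x 92 + 5 x 99 = 587
Total weight:
1 + 5 = 6
Weighted average:
587 / 6 = 97.8333... ≈ 97.83

97.83


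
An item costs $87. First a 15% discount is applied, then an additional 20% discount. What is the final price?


First discount:
15% of $87 = $13.05
Price after first discount:
$87 - $13.05 = $73.95
Second discount:
20% of $73.95 = $14.79
Final price:
$73.95 - $14.79 = $59.16

$59.16


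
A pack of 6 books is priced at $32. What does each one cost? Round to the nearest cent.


Total cost: $32
Number of items: 6
Unit price: $32 / 6 = $5.3333... ≈ $5.33

$5.33


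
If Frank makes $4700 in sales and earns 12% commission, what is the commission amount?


Convert rate to decimal:
12% = 0.12
Multiply by sales:
$4700 x 0.12 = $564

$564


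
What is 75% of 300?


Convert percentage to decimal:
75% = 0.75
Multiply:
300 x 0.75 = 225

225


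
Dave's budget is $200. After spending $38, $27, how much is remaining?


Add up expenses:
$38 + $27 = $65
Subtract from budget:
$200 - $65 = $135

$135


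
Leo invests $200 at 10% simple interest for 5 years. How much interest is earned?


Use the formula I = P x R x T / 100
P x R x T = 200 x 10 x 5 = 10000
I = 10000 / 100 = $100

$100


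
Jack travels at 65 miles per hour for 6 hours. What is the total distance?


Use the formula: distance = speed x time
Speed = 65 mph, Time = 6 hours
65 x 6 = 390 miles

390 miles


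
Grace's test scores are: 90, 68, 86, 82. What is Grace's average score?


Add the scores:
90 + 68 + 86 + 82 = 326
Divide by the number of tests:
326 / 4 = 81.5

81.5


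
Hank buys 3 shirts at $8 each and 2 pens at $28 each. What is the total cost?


Cost of shirts:
3 x $8 = $24
Cost of pens:
2 x $28 = $56
Add both:
$24 + $56 = $80

$80


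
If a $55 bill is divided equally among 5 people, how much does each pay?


Total bill: $55
Number of people: 5
Each pays: $55 / 5 = $11

$11


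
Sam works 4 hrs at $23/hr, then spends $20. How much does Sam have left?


Calculate earnings:
4 x $23 = $92
Subtract spending:
$92 - $20 = $72

$72


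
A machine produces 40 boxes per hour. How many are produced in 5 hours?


Production rate: 40 boxes per hour
Time: 5 hours
Total: 40 x 5 = 200 boxes

200 boxes


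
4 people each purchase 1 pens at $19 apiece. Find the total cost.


Cost per person:
1 x $19 = $19
Group total:
4 x $19 = $76

$76


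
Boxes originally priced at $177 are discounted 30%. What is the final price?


Calculate the discount amount:
30% of $177 = $53.10
Subtract from original:
$177 - $53.10 = $123.90

$123.90


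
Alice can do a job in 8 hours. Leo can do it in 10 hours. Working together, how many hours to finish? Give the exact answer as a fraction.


Alice's rate: 1/8 of the job per hour
Leo's rate: 1/10 of the job per hour
Combined rate: 1/8 + 1/10 = 9/40 per hour
Time = 1 / (9/40) = 40/9 hours (≈ 4.44 hours)

40/9 hours


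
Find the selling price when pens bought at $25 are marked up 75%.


Calculate the markup amount:
75% of $25 = $18.75
Add to cost:
$25 + $18.75 = $43.75

$43.75


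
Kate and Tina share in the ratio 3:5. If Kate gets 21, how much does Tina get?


Find the multiplier:
21 / 3 = 7
Apply to Tina's share:
5 x 7 = 35

35


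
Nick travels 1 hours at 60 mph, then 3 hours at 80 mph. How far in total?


Leg 1 distance:
60 x 1 = 60 miles
Leg 2 distance:
80 x 3 = 240 miles
Total distance:
60 + 240 = 300 miles

300 miles


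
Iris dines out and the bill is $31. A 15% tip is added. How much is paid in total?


Calculate the tip:
15% of $31 = $4.65
Add tip to meal cost:
$31 + $4.65 = $35.65

$35.65


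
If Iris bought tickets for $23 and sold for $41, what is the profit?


Selling price = $41
Cost price = $23
Profit = selling price - cost price:
Profit = $41 - $23 = $18

$18


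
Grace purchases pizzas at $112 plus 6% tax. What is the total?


Calculate the tax:
6% of $112 = $6.72
Add tax to price:
$112 + $6.72 = $118.72

$118.72


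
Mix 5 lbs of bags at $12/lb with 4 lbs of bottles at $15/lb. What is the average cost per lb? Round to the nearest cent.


Cost of bags:
5 x $12 = $60
Cost of bottles:
4 x $15 = $60
Total cost: $60 + $60 = $120
Total weight: 9 lbs
Average: $120 / 9 = $13.3333... ≈ $13.33/lb

$13.33/lb


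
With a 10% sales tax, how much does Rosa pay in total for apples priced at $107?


Calculate the tax:
10% of $107 = $10.70
Add tax to price:
$107 + $10.70 = $117.70

$117.70


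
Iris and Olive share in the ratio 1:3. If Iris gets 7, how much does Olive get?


Find the multiplier:
7 / 1 = 7
Apply to Olive's share:
3 x 7 = 21

21


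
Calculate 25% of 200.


Convert percentage to decimal:
25% = 0.25
Multiply:
200 x 0.25 = 50

50


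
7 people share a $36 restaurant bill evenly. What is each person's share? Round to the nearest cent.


Total bill: $36
Number of people: 7
Each pays: $36 / 7 = $5.1428... ≈ $5.14

$5.14


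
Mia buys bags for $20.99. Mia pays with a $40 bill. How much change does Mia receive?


Start with the amount paid:
$40
Subtract the price:
$40 - $20.99 = $19.01

$19.01


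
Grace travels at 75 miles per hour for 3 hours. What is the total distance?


Use the formula: distance = speed x time
Speed = 75 mph, Time = 3 hours
75 x 3 = 225 miles

225 miles


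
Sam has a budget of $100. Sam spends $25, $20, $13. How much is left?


Add up expenses:
$25 + $20 + $13 = $58
Subtract from budget:
$100 - $58 = $42

$42


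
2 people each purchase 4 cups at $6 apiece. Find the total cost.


Cost per person:
4 x $6 = $24
Group total:
2 x $24 = $48

$48


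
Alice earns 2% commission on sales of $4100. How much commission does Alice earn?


Convert rate to decimal:
2% = 0.02
Multiply by sales:
$4100 x 0.02 = $82

$82


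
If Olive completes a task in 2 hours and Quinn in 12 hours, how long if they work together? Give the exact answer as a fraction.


Olive's rate: 1/2 of the job per hour
Quinn's rate: 1/12 of the job per hour
Combined rate: 1/2 + 1/12 = 7/12 per hour
Time = 1 / (7/12) = 12/7 hours (≈ 1.71 hours)

12/7 hours


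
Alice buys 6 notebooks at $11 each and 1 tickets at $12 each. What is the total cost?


Cost of notebooks:
6 x $11 = $66
Cost of tickets:
1 x $12 = $12
Add both:
$66 + $12 = $78

$78


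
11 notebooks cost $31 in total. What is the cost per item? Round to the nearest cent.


Total cost: $31
Number of items: 11
Unit price: $31 / 11 = $2.8181... ≈ $2.82

$2.82
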